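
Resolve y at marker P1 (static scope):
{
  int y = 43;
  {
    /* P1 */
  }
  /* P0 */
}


P1's block does not declare y; resolves to the enclosing declaration at depth 0
y = 43


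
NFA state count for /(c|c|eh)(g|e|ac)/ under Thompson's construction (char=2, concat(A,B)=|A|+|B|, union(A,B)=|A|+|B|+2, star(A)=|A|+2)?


Syntax tree has 8 char leaf(s), 4 union(s), 0 star(s)
chars contribute 8×2 = 16; each union adds +2; each star adds +2
Total: 16 + 8 + 0 = 24 states


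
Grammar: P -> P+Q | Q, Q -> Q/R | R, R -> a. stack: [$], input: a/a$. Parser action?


no handle on stack; shift 'a'
Action: shift


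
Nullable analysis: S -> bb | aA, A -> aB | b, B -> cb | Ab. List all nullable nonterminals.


A nonterminal is nullable iff some alternative derives ε (directly, or every symbol in it is nullable)
Nullable: {}


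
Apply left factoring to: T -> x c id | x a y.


Common prefix: 'x'
Factored: T -> x T', T' -> c id | a y


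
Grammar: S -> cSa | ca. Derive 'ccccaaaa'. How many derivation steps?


Derivation: S => cSa => ccSaa => cccSaaa => ccccaaaa
Steps: 4


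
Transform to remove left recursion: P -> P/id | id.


Left-recursive alternatives: P/id; non-recursive: id
Introduce P': P -> idP', P' -> /idP' | ε


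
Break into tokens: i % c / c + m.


Scan left to right, longest-match per lexeme
Tokens: ID(i), OP(%), ID(c), OP(/), ID(c), OP(+), ID(m)


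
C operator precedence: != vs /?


'/' is multiplicative (level 10); '!=' is equality (level 6)
Higher level binds tighter
'/' has higher precedence than '!='


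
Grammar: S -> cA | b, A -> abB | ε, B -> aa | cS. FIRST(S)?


Per alternative of S: FIRST(cA) = {c}; FIRST(b) = {b}
FIRST(S) = {b, c}


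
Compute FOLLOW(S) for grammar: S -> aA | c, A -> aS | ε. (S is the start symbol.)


$ ∈ FOLLOW(S). For each A -> αBβ: add FIRST(β)\{ε} to FOLLOW(B); if β nullable, add FOLLOW(A).
FOLLOW(S) = {$}


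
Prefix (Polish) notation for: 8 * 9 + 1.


left-to-right (same/higher precedence on left): tree is (+ (* 8 9) 1)
Prefix: + * 8 9 1


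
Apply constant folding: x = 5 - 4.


5 - 4 = 1 at compile time
Optimized: x = 1


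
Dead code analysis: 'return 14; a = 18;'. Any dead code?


statement follows a return and is unreachable
Dead: 'a = 18'


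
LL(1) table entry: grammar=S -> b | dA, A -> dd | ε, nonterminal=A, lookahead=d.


For [A, d]: 'd' ∈ FIRST(dd)
Entry: A -> dd


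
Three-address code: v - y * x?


Break into single-operator statements:
t1 = y * x
t2 = v - t1


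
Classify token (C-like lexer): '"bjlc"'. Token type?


Pattern: double-quoted sequence
Type: STRING_LITERAL


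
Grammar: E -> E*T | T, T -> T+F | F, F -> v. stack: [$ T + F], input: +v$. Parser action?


handle 'T+F' on top
Action: reduce (T -> T+F)


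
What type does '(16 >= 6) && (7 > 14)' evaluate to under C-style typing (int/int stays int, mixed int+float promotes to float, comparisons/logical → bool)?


Operand types: bool && bool
Rule: logical operators take bool operands and yield bool
Result type: bool


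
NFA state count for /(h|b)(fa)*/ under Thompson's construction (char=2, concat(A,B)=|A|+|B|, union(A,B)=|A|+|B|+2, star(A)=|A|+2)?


Syntax tree has 4 char leaf(s), 1 union(s), 1 star(s)
chars contribute 4×2 = 8; each union adds +2; each star adds +2
Total: 8 + 2 + 2 = 12 states


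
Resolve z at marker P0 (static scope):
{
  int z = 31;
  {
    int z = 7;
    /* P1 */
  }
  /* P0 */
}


z declared in the same block as P0
z = 31


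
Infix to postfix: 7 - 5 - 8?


Left to right (same or higher precedence on left)
Postfix: 7 5 - 8 -


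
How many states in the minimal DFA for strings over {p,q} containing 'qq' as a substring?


KMP-style automaton: 2 progress states + 1 absorbing accept = 3
Minimal DFA: 3 states


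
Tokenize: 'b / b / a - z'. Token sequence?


Scan left to right, longest-match per lexeme
Tokens: ID(b), OP(/), ID(b), OP(/), ID(a), OP(-), ID(z)


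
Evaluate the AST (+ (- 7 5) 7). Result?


Evaluate inner: (- 7 5) = 2
Evaluate root: (+ 2 7) = 9
Result: 9


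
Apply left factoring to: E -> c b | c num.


Common prefix: 'c'
Factored: E -> c E', E' -> b | num


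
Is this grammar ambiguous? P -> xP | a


right-linear, alternatives start with distinct terminals 'x' vs 'a': unique leftmost derivation
Unambiguous


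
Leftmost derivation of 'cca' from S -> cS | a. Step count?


Derivation: S => cS => ccS => cca
Steps: 3


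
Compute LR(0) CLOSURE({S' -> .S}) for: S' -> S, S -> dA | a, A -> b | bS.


Start: S' -> .S
For each item with dot before a nonterminal B, add B -> .γ for every B-production
Closure: [S' -> .S, S -> .dA, S -> .a]


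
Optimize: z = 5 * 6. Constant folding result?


5 * 6 = 30 at compile time
Optimized: z = 30


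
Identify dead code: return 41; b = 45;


statement follows a return and is unreachable
Dead: 'b = 45'


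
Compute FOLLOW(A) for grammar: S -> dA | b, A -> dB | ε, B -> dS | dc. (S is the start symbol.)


$ ∈ FOLLOW(S). For each A -> αBβ: add FIRST(β)\{ε} to FOLLOW(B); if β nullable, add FOLLOW(A).
FOLLOW(A) = {$}


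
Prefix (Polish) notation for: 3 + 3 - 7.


left-to-right (same/higher precedence on left): tree is (- (+ 3 3) 7)
Prefix: - + 3 3 7


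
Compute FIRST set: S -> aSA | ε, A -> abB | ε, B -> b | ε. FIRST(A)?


Per alternative of A: FIRST(abB) = {a}; FIRST(ε) = {ε}
FIRST(A) = {a, ε}


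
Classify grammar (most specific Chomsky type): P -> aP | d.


Right-linear: every RHS is a terminal or a terminal followed by one nonterminal
Classification: Type 3 (Regular)


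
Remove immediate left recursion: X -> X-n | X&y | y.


Left-recursive alternatives: X-n, X&y; non-recursive: y
Introduce X': X -> yX', X' -> -nX' | &yX' | ε


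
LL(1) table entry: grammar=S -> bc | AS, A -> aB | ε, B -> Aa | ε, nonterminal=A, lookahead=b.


For [A, b]: ε is nullable and 'b' ∈ FOLLOW(A)
Entry: A -> ε


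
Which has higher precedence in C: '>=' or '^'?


'>=' is relational (level 7); '^' is bitwise XOR (level 4)
Higher level binds tighter
'>=' has higher precedence than '^'


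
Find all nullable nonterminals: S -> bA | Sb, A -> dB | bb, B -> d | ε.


A nonterminal is nullable iff some alternative derives ε (directly, or every symbol in it is nullable)
Nullable: {B}


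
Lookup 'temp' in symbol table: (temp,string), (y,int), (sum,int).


Lookup 'temp' → type string


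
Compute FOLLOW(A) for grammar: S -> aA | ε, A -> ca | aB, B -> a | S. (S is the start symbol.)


$ ∈ FOLLOW(S). For each A -> αBβ: add FIRST(β)\{ε} to FOLLOW(B); if β nullable, add FOLLOW(A).
FOLLOW(A) = {$}


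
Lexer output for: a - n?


Scan left to right, longest-match per lexeme
Tokens: ID(a), OP(-), ID(n)


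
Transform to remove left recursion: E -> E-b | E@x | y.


Left-recursive alternatives: E-b, E@x; non-recursive: y
Introduce E': E -> yE', E' -> -bE' | @xE' | ε


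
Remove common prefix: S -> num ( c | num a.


Common prefix: 'num'
Factored: S -> num S', S' -> ( c | a


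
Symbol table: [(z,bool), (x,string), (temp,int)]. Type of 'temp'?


Lookup 'temp' → type int


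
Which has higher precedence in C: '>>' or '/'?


'/' is multiplicative (level 10); '>>' is shift (level 8)
Higher level binds tighter
'/' has higher precedence than '>>'


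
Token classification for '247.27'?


Pattern: digits with a decimal point
Type: FLOAT_LITERAL


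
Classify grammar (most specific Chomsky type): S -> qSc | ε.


Single nonterminal LHS, but q^n c^n is not regular
Classification: Type 2 (Context-Free)


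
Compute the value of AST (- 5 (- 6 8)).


Evaluate inner: (- 6 8) = -2
Evaluate root: (- 5 -2) = 7
Result: 7


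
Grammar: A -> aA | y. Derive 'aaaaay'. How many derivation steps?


Derivation: A => aA => aaA => aaaA => aaaaA => aaaaaA => aaaaay
Steps: 6


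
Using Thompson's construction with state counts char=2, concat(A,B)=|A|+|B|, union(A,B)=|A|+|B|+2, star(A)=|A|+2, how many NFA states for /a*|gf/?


Syntax tree has 3 char leaf(s), 1 union(s), 1 star(s)
chars contribute 3×2 = 6; each union adds +2; each star adds +2
Total: 6 + 2 + 2 = 10 states


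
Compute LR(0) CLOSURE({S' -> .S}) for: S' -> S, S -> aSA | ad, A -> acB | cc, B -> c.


Start: S' -> .S
For each item with dot before a nonterminal B, add B -> .γ for every B-production
Closure: [S' -> .S, S -> .aSA, S -> .ad]


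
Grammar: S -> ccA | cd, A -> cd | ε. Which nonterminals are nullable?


A nonterminal is nullable iff some alternative derives ε (directly, or every symbol in it is nullable)
Nullable: {A}


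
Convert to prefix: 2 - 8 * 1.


'*' binds tighter: tree is (- 2 (* 8 1))
Prefix: - 2 * 8 1


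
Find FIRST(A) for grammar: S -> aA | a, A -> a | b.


Per alternative of A: FIRST(a) = {a}; FIRST(b) = {b}
FIRST(A) = {a, b}


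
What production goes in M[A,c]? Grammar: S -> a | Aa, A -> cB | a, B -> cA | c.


For [A, c]: 'c' ∈ FIRST(cB)
Entry: A -> cB


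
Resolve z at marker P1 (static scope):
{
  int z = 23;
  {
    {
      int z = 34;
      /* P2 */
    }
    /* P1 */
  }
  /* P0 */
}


P1's block does not declare z; resolves to the enclosing declaration at depth 0
z = 23


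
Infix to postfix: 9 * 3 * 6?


Left to right (same or higher precedence on left)
Postfix: 9 3 * 6 *


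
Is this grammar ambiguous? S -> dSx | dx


balanced d^n…x^n: each string has a unique parse
Unambiguous


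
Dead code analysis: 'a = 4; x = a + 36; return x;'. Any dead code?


a is read by x's definition; x is returned
No dead code


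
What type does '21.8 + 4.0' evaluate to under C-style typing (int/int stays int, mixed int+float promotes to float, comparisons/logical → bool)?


Operand types: float + float
Rule: mixed int/float promotes to float; int/int stays int
Result type: float


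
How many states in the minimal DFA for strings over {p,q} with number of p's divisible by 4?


Track (count of p) mod 4: states 0..3, accept at 0
Minimal DFA: 4 states


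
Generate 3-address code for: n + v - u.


Break into single-operator statements:
t1 = n + v
t2 = t1 - u


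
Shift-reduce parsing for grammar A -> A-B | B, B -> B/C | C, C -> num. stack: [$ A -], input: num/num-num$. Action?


no handle ('A-' is not any RHS); shift 'num'
Action: shift


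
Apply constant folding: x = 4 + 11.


4 + 11 = 15 at compile time
Optimized: x = 15


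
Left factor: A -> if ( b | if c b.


Common prefix: 'if'
Factored: A -> if A', A' -> ( b | c b


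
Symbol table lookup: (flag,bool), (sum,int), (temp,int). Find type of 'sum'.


Lookup 'sum' → type int


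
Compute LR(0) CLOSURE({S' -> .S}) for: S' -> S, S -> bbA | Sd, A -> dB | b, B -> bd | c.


Start: S' -> .S
For each item with dot before a nonterminal B, add B -> .γ for every B-production
Closure: [S' -> .S, S -> .bbA, S -> .Sd]


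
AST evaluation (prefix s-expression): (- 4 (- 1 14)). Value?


Evaluate inner: (- 1 14) = -13
Evaluate root: (- 4 -13) = 17
Result: 17


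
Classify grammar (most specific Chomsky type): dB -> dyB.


LHS has context (more than one symbol) and |LHS| ≤ |RHS|
Classification: Type 1 (Context-Sensitive)


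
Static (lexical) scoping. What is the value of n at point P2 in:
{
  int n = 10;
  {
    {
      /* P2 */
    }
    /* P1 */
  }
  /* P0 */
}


P2's block does not declare n; resolves to the enclosing declaration at depth 0
n = 10


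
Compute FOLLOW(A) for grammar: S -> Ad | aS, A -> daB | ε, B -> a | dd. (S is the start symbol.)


$ ∈ FOLLOW(S). For each A -> αBβ: add FIRST(β)\{ε} to FOLLOW(B); if β nullable, add FOLLOW(A).
FOLLOW(A) = {d}


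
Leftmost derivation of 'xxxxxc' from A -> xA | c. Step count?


Derivation: A => xA => xxA => xxxA => xxxxA => xxxxxA => xxxxxc
Steps: 6


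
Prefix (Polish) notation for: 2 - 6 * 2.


'*' binds tighter: tree is (- 2 (* 6 2))
Prefix: - 2 * 6 2


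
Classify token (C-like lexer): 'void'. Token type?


Pattern: reserved word
Type: KEYWORD


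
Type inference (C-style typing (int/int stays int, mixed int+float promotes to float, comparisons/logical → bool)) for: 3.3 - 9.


Operand types: float - int
Rule: mixed int/float promotes to float; int/int stays int
Result type: float


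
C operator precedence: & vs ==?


'==' is equality (level 6); '&' is bitwise AND (level 5)
Higher level binds tighter
'==' has higher precedence than '&'


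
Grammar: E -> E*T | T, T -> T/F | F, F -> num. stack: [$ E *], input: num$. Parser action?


no handle ('E*' is not any RHS); shift 'num'
Action: shift


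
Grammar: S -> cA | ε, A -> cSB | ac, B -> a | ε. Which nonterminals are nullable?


A nonterminal is nullable iff some alternative derives ε (directly, or every symbol in it is nullable)
Nullable: {B, S}


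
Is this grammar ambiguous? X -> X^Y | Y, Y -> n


precedence layered via separate nonterminal Y: deterministic
Unambiguous


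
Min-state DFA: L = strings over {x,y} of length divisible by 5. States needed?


Track length mod 5: states 0..4, accept at 0
Minimal DFA: 5 states


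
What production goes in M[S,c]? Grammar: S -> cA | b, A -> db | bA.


For [S, c]: 'c' ∈ FIRST(cA)
Entry: S -> cA


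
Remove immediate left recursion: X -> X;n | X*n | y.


Left-recursive alternatives: X;n, X*n; non-recursive: y
Introduce X': X -> yX', X' -> ;nX' | *nX' | ε


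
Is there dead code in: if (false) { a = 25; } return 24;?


condition is constant false, so the whole block is unreachable
Dead: 'if (false) { a = 25; }'


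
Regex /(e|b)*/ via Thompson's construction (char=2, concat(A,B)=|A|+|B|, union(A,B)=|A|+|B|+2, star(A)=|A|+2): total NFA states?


Syntax tree has 2 char leaf(s), 1 union(s), 1 star(s)
chars contribute 2×2 = 4; each union adds +2; each star adds +2
Total: 4 + 2 + 2 = 8 states


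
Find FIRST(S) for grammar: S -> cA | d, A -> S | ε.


Per alternative of S: FIRST(cA) = {c}; FIRST(d) = {d}
FIRST(S) = {c, d}


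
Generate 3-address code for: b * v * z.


Break into single-operator statements:
t1 = b * v
t2 = t1 * z


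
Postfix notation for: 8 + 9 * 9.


* has higher precedence, evaluate 9*9 first
Postfix: 8 9 9 * +


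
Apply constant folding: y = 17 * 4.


17 * 4 = 68 at compile time
Optimized: y = 68


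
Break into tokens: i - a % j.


Scan left to right, longest-match per lexeme
Tokens: ID(i), OP(-), ID(a), OP(%), ID(j)


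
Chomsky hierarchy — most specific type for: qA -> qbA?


LHS has context (more than one symbol) and |LHS| ≤ |RHS|
Classification: Type 1 (Context-Sensitive)


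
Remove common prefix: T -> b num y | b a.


Common prefix: 'b'
Factored: T -> b T', T' -> num y | a


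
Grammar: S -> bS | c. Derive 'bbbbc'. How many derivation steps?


Derivation: S => bS => bbS => bbbS => bbbbS => bbbbc
Steps: 5


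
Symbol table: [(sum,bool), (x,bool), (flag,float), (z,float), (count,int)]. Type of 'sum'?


Lookup 'sum' → type bool


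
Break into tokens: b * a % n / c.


Scan left to right, longest-match per lexeme
Tokens: ID(b), OP(*), ID(a), OP(%), ID(n), OP(/), ID(c)


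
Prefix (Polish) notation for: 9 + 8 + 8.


left-to-right (same/higher precedence on left): tree is (+ (+ 9 8) 8)
Prefix: + + 9 8 8


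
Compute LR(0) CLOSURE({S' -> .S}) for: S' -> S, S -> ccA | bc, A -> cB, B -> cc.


Start: S' -> .S
For each item with dot before a nonterminal B, add B -> .γ for every B-production
Closure: [S' -> .S, S -> .ccA, S -> .bc]


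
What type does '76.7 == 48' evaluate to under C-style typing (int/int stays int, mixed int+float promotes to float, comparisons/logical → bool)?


Operand types: float == int
Rule: comparison yields bool
Result type: bool


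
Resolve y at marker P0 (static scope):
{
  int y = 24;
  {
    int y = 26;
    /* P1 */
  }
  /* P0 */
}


y declared in the same block as P0
y = 24


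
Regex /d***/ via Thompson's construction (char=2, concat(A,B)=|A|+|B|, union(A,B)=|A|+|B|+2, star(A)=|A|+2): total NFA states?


Syntax tree has 1 char leaf(s), 0 union(s), 3 star(s)
chars contribute 1×2 = 2; each union adds +2; each star adds +2
Total: 2 + 0 + 6 = 8 states


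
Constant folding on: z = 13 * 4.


13 * 4 = 52 at compile time
Optimized: z = 52


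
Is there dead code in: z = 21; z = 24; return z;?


first assignment to z is overwritten before any read
Dead: 'z = 21'


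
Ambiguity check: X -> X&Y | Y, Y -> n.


precedence layered via separate nonterminal Y: deterministic
Unambiguous


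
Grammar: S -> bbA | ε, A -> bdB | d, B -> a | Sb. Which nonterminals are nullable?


A nonterminal is nullable iff some alternative derives ε (directly, or every symbol in it is nullable)
Nullable: {S}


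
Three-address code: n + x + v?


Break into single-operator statements:
t1 = n + x
t2 = t1 + v


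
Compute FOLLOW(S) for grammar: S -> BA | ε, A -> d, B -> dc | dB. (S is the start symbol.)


$ ∈ FOLLOW(S). For each A -> αBβ: add FIRST(β)\{ε} to FOLLOW(B); if β nullable, add FOLLOW(A).
FOLLOW(S) = {$}


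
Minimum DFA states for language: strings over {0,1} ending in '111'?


Track the longest suffix of input matching a prefix of '111': 4 classes (prefixes of length 0..3)
Minimal DFA: 4 states


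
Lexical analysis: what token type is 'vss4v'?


Pattern: letter/underscore followed by alphanumerics, not a keyword
Type: IDENTIFIER


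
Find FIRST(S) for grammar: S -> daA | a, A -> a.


Per alternative of S: FIRST(daA) = {d}; FIRST(a) = {a}
FIRST(S) = {a, d}


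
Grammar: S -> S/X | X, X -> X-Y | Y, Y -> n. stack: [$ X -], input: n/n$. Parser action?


no handle; shift 'n'
Action: shift


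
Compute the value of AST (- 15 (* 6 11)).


Evaluate inner: (* 6 11) = 66
Evaluate root: (- 15 66) = -51
Result: -51


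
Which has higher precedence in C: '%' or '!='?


'%' is multiplicative (level 10); '!=' is equality (level 6)
Higher level binds tighter
'%' has higher precedence than '!='


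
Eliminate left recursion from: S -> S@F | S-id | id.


Left-recursive alternatives: S@F, S-id; non-recursive: id
Introduce S': S -> idS', S' -> @FS' | -idS' | ε


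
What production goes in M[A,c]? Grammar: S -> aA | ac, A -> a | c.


For [A, c]: 'c' ∈ FIRST(c)
Entry: A -> c


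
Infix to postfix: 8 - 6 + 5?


Left to right (same or higher precedence on left)
Postfix: 8 6 - 5 +


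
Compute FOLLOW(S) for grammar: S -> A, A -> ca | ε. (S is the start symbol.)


$ ∈ FOLLOW(S). For each A -> αBβ: add FIRST(β)\{ε} to FOLLOW(B); if β nullable, add FOLLOW(A).
FOLLOW(S) = {$}


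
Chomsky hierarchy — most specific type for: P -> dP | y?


Right-linear: every RHS is a terminal or a terminal followed by one nonterminal
Classification: Type 3 (Regular)


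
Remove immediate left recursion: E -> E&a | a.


Left-recursive alternatives: E&a; non-recursive: a
Introduce E': E -> aE', E' -> &aE' | ε


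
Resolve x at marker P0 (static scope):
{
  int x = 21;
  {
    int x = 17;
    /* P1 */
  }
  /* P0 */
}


x declared in the same block as P0
x = 21


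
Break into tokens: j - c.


Scan left to right, longest-match per lexeme
Tokens: ID(j), OP(-), ID(c)


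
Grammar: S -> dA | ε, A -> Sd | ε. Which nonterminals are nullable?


A nonterminal is nullable iff some alternative derives ε (directly, or every symbol in it is nullable)
Nullable: {A, S}


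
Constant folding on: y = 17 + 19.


17 + 19 = 36 at compile time
Optimized: y = 36


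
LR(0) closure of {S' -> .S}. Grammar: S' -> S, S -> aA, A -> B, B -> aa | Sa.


Start: S' -> .S
For each item with dot before a nonterminal B, add B -> .γ for every B-production
Closure: [S' -> .S, S -> .aA]


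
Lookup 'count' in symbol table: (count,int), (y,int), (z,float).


Lookup 'count' → type int


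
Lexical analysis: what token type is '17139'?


Pattern: digits only
Type: INTEGER_LITERAL


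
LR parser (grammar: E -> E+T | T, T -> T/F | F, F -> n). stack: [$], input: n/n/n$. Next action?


no handle on stack; shift 'n'
Action: shift


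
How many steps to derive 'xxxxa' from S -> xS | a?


Derivation: S => xS => xxS => xxxS => xxxxS => xxxxa
Steps: 5


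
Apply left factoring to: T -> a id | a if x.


Common prefix: 'a'
Factored: T -> a T', T' -> id | if x


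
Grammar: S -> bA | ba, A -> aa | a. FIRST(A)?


Per alternative of A: FIRST(aa) = {a}; FIRST(a) = {a}
FIRST(A) = {a}


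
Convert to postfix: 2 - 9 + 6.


Left to right (same or higher precedence on left)
Postfix: 2 9 - 6 +


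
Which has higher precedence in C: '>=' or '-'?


'-' is additive (level 9); '>=' is relational (level 7)
Higher level binds tighter
'-' has higher precedence than '>='


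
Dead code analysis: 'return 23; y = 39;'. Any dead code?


statement follows a return and is unreachable
Dead: 'y = 39'


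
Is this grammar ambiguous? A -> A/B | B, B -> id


precedence layered via separate nonterminal B: deterministic
Unambiguous


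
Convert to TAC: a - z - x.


Break into single-operator statements:
t1 = a - z
t2 = t1 - x


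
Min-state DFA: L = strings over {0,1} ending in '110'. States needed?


Track the longest suffix of input matching a prefix of '110': 4 classes (prefixes of length 0..3)
Minimal DFA: 4 states


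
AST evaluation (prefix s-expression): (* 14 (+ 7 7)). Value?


Evaluate inner: (+ 7 7) = 14
Evaluate root: (* 14 14) = 196
Result: 196


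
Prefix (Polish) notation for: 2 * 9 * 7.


left-to-right (same/higher precedence on left): tree is (* (* 2 9) 7)
Prefix: * * 2 9 7


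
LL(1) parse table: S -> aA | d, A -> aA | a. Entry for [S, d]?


For [S, d]: 'd' ∈ FIRST(d)
Entry: S -> d


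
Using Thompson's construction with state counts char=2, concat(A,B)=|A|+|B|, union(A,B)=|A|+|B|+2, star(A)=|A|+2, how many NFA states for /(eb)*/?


Syntax tree has 2 char leaf(s), 0 union(s), 1 star(s)
chars contribute 2×2 = 4; each union adds +2; each star adds +2
Total: 4 + 0 + 2 = 6 states


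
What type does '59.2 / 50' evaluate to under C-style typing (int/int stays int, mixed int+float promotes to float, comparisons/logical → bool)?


Operand types: float / int
Rule: mixed int/float promotes to float; int/int stays int
Result type: float


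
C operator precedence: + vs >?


'+' is additive (level 9); '>' is relational (level 7)
Higher level binds tighter
'+' has higher precedence than '>'


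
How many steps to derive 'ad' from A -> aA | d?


Derivation: A => aA => ad
Steps: 2


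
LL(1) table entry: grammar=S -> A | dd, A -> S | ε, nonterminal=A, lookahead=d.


For [A, d]: 'd' ∈ FIRST(S)
Entry: A -> S


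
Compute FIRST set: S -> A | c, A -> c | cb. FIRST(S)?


Per alternative of S: FIRST(A) = {c}; FIRST(c) = {c}
FIRST(S) = {c}


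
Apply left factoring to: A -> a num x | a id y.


Common prefix: 'a'
Factored: A -> a A', A' -> num x | id y


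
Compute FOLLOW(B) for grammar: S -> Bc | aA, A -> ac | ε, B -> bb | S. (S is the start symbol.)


$ ∈ FOLLOW(S). For each A -> αBβ: add FIRST(β)\{ε} to FOLLOW(B); if β nullable, add FOLLOW(A).
FOLLOW(B) = {c}


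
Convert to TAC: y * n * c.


Break into single-operator statements:
t1 = y * n
t2 = t1 * c


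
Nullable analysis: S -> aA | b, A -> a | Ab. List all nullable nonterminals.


A nonterminal is nullable iff some alternative derives ε (directly, or every symbol in it is nullable)
Nullable: {}


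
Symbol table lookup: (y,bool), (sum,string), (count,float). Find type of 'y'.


Lookup 'y' → type bool


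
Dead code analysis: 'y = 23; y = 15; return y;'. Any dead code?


first assignment to y is overwritten before any read
Dead: 'y = 23'


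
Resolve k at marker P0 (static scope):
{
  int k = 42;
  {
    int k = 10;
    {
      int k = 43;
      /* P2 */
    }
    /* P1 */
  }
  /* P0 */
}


k declared in the same block as P0
k = 42


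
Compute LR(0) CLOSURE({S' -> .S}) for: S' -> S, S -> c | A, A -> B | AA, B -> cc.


Start: S' -> .S
For each item with dot before a nonterminal B, add B -> .γ for every B-production
Closure: [S' -> .S, S -> .c, S -> .A, A -> .B, A -> .AA, B -> .cc]


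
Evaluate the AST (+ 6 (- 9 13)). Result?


Evaluate inner: (- 9 13) = -4
Evaluate root: (+ 6 -4) = 2
Result: 2


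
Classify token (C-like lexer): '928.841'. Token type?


Pattern: digits with a decimal point
Type: FLOAT_LITERAL


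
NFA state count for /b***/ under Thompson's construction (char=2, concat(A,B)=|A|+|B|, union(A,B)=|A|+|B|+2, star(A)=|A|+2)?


Syntax tree has 1 char leaf(s), 0 union(s), 3 star(s)
chars contribute 1×2 = 2; each union adds +2; each star adds +2
Total: 2 + 0 + 6 = 8 states


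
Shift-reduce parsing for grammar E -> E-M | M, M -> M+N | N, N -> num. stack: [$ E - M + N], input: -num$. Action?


handle 'M+N' on top
Action: reduce (M -> M+N)


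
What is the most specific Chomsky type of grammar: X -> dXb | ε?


Single nonterminal LHS, but d^n b^n is not regular
Classification: Type 2 (Context-Free)


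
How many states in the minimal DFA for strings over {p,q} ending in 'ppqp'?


Track the longest suffix of input matching a prefix of 'ppqp': 5 classes (prefixes of length 0..4)
Minimal DFA: 5 states


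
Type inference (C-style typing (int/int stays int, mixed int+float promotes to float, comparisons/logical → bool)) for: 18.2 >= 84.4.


Operand types: float >= float
Rule: comparison yields bool
Result type: bool


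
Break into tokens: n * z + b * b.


Scan left to right, longest-match per lexeme
Tokens: ID(n), OP(*), ID(z), OP(+), ID(b), OP(*), ID(b)


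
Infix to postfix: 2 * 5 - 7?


Left to right (same or higher precedence on left)
Postfix: 2 5 * 7 -


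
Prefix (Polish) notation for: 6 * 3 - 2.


left-to-right (same/higher precedence on left): tree is (- (* 6 3) 2)
Prefix: - * 6 3 2


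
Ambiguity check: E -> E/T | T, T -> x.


precedence layered via separate nonterminal T: deterministic
Unambiguous


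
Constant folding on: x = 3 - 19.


3 - 19 = -16 at compile time
Optimized: x = -16


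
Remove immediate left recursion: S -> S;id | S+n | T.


Left-recursive alternatives: S;id, S+n; non-recursive: T
Introduce S': S -> TS', S' -> ;idS' | +nS' | ε


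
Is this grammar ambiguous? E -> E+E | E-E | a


'a+a-a' has two parse trees (no precedence encoded between + and -)
Ambiguous


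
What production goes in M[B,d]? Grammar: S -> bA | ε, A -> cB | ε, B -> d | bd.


For [B, d]: 'd' ∈ FIRST(d)
Entry: B -> d


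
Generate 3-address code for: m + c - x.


Break into single-operator statements:
t1 = m + c
t2 = t1 - x


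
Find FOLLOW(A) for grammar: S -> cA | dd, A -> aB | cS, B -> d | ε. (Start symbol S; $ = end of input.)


$ ∈ FOLLOW(S). For each A -> αBβ: add FIRST(β)\{ε} to FOLLOW(B); if β nullable, add FOLLOW(A).
FOLLOW(A) = {$}


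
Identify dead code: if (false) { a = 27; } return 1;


condition is constant false, so the whole block is unreachable
Dead: 'if (false) { a = 27; }'


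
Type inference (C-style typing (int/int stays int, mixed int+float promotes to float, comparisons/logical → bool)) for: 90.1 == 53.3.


Operand types: float == float
Rule: comparison yields bool
Result type: bool


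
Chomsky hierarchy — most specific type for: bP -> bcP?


LHS has context (more than one symbol) and |LHS| ≤ |RHS|
Classification: Type 1 (Context-Sensitive)


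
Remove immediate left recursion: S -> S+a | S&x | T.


Left-recursive alternatives: S+a, S&x; non-recursive: T
Introduce S': S -> TS', S' -> +aS' | &xS' | ε


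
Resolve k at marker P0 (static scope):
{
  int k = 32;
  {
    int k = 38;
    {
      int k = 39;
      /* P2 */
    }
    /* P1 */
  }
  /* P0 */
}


k declared in the same block as P0
k = 32


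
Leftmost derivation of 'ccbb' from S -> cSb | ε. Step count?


Derivation: S => cSb => ccSbb => ccbb
Steps: 3


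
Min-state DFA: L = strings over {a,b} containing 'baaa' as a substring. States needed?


KMP-style automaton: 4 progress states + 1 absorbing accept = 5
Minimal DFA: 5 states


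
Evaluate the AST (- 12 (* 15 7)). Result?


Evaluate inner: (* 15 7) = 105
Evaluate root: (- 12 105) = -93
Result: -93


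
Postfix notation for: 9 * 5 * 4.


Left to right (same or higher precedence on left)
Postfix: 9 5 * 4 *


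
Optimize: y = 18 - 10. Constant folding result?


18 - 10 = 8 at compile time
Optimized: y = 8


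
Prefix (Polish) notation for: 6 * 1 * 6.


left-to-right (same/higher precedence on left): tree is (* (* 6 1) 6)
Prefix: * * 6 1 6


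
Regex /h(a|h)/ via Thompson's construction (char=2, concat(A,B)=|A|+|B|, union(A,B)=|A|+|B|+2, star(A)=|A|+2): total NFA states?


Syntax tree has 3 char leaf(s), 1 union(s), 0 star(s)
chars contribute 3×2 = 6; each union adds +2; each star adds +2
Total: 6 + 2 + 0 = 8 states


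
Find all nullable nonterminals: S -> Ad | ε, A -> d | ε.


A nonterminal is nullable iff some alternative derives ε (directly, or every symbol in it is nullable)
Nullable: {A, S}


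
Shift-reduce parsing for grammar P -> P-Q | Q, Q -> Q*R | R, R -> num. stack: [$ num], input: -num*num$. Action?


'num' on top is the handle for R -> num
Action: reduce (R -> num)


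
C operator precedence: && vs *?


'*' is multiplicative (level 10); '&&' is logical AND (level 2)
Higher level binds tighter
'*' has higher precedence than '&&'


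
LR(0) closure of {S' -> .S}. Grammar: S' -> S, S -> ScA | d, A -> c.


Start: S' -> .S
For each item with dot before a nonterminal B, add B -> .γ for every B-production
Closure: [S' -> .S, S -> .ScA, S -> .d]


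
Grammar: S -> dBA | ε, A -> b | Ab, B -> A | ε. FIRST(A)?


Per alternative of A: FIRST(b) = {b}; FIRST(Ab) = {b}
FIRST(A) = {b}


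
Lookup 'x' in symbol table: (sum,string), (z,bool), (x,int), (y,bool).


Lookup 'x' → type int


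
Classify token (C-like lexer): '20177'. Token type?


Pattern: digits only
Type: INTEGER_LITERAL


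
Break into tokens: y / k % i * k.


Scan left to right, longest-match per lexeme
Tokens: ID(y), OP(/), ID(k), OP(%), ID(i), OP(*), ID(k)


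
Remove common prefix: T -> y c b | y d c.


Common prefix: 'y'
Factored: T -> y T', T' -> c b | d c


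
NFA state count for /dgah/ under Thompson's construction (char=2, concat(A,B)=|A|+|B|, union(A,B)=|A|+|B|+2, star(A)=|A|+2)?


Syntax tree has 4 char leaf(s), 0 union(s), 0 star(s)
chars contribute 4×2 = 8; each union adds +2; each star adds +2
Total: 8 + 0 + 0 = 8 states


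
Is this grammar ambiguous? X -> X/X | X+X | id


'id/id+id' has two parse trees (no precedence encoded between / and +)
Ambiguous


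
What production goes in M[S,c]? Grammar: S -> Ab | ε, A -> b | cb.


For [S, c]: 'c' ∈ FIRST(Ab)
Entry: S -> Ab


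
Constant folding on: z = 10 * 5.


10 * 5 = 50 at compile time
Optimized: z = 50


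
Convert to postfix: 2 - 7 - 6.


Left to right (same or higher precedence on left)
Postfix: 2 7 - 6 -


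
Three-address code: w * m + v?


Break into single-operator statements:
t1 = w * m
t2 = t1 + v


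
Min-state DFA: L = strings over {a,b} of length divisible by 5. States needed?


Track length mod 5: states 0..4, accept at 0
Minimal DFA: 5 states


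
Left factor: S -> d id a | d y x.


Common prefix: 'd'
Factored: S -> d S', S' -> id a | y x


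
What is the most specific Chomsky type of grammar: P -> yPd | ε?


Single nonterminal LHS, but y^n d^n is not regular
Classification: Type 2 (Context-Free)


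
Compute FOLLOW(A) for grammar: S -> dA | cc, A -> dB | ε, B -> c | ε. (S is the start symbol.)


$ ∈ FOLLOW(S). For each A -> αBβ: add FIRST(β)\{ε} to FOLLOW(B); if β nullable, add FOLLOW(A).
FOLLOW(A) = {$}


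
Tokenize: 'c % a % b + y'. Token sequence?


Scan left to right, longest-match per lexeme
Tokens: ID(c), OP(%), ID(a), OP(%), ID(b), OP(+), ID(y)


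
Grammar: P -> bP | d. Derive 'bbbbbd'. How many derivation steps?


Derivation: P => bP => bbP => bbbP => bbbbP => bbbbbP => bbbbbd
Steps: 6


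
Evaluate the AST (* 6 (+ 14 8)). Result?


Evaluate inner: (+ 14 8) = 22
Evaluate root: (* 6 22) = 132
Result: 132


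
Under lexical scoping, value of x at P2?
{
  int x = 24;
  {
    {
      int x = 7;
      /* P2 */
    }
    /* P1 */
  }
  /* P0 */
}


x declared in the same block as P2
x = 7


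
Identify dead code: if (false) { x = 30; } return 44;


condition is constant false, so the whole block is unreachable
Dead: 'if (false) { x = 30; }'


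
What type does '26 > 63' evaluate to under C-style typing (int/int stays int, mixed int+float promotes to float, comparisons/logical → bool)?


Operand types: int > int
Rule: comparison yields bool
Result type: bool


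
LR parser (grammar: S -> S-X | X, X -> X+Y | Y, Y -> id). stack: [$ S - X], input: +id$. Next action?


'+' can extend X; shift to build X -> X+Y
Action: shift


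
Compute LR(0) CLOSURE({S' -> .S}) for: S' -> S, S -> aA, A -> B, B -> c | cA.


Start: S' -> .S
For each item with dot before a nonterminal B, add B -> .γ for every B-production
Closure: [S' -> .S, S -> .aA]


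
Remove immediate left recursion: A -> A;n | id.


Left-recursive alternatives: A;n; non-recursive: id
Introduce A': A -> idA', A' -> ;nA' | ε


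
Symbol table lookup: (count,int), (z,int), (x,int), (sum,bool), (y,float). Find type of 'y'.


Lookup 'y' → type float


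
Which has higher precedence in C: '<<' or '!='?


'<<' is shift (level 8); '!=' is equality (level 6)
Higher level binds tighter
'<<' has higher precedence than '!='


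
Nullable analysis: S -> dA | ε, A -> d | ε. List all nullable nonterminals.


A nonterminal is nullable iff some alternative derives ε (directly, or every symbol in it is nullable)
Nullable: {A, S}


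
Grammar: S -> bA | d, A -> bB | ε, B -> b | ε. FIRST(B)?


Per alternative of B: FIRST(b) = {b}; FIRST(ε) = {ε}
FIRST(B) = {b, ε}


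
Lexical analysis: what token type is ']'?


Pattern: delimiter/punctuation
Type: PUNCTUATION


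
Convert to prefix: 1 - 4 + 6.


left-to-right (same/higher precedence on left): tree is (+ (- 1 4) 6)
Prefix: + - 1 4 6


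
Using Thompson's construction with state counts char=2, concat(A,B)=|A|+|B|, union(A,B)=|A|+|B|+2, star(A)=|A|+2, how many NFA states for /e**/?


Syntax tree has 1 char leaf(s), 0 union(s), 2 star(s)
chars contribute 1×2 = 2; each union adds +2; each star adds +2
Total: 2 + 0 + 4 = 6 states


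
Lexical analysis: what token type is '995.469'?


Pattern: digits with a decimal point
Type: FLOAT_LITERAL


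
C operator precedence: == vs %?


'%' is multiplicative (level 10); '==' is equality (level 6)
Higher level binds tighter
'%' has higher precedence than '=='


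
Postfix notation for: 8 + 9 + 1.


Left to right (same or higher precedence on left)
Postfix: 8 9 + 1 +


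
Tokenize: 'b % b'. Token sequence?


Scan left to right, longest-match per lexeme
Tokens: ID(b), OP(%), ID(b)


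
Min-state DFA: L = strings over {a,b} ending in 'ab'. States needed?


Track the longest suffix of input matching a prefix of 'ab': 3 classes (prefixes of length 0..2)
Minimal DFA: 3 states


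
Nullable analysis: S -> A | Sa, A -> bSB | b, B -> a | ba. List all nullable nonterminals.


A nonterminal is nullable iff some alternative derives ε (directly, or every symbol in it is nullable)
Nullable: {}


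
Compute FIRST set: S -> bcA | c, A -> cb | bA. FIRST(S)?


Per alternative of S: FIRST(bcA) = {b}; FIRST(c) = {c}
FIRST(S) = {b, c}


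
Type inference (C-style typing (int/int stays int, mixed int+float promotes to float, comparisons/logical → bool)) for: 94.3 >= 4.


Operand types: float >= int
Rule: comparison yields bool
Result type: bool


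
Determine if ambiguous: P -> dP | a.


right-linear, alternatives start with distinct terminals 'd' vs 'a': unique leftmost derivation
Unambiguous


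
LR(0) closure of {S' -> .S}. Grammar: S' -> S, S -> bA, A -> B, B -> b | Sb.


Start: S' -> .S
For each item with dot before a nonterminal B, add B -> .γ for every B-production
Closure: [S' -> .S, S -> .bA]


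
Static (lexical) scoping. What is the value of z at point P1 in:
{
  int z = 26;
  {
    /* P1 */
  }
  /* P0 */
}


P1's block does not declare z; resolves to the enclosing declaration at depth 0
z = 26


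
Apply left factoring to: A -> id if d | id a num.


Common prefix: 'id'
Factored: A -> id A', A' -> if d | a num


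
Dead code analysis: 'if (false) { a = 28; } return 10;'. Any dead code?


condition is constant false, so the whole block is unreachable
Dead: 'if (false) { a = 28; }'


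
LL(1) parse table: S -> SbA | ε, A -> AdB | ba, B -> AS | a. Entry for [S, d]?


For [S, d]: ε is nullable and 'd' ∈ FOLLOW(S)
Entry: S -> ε


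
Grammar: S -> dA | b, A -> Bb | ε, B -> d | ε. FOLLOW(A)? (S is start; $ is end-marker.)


$ ∈ FOLLOW(S). For each A -> αBβ: add FIRST(β)\{ε} to FOLLOW(B); if β nullable, add FOLLOW(A).
FOLLOW(A) = {$}


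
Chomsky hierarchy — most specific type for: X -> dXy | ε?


Single nonterminal LHS, but d^n y^n is not regular
Classification: Type 2 (Context-Free)


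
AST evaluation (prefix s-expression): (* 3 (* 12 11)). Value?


Evaluate inner: (* 12 11) = 132
Evaluate root: (* 3 132) = 396
Result: 396


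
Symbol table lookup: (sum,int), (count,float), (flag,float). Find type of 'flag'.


Lookup 'flag' → type float


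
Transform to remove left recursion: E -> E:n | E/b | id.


Left-recursive alternatives: E:n, E/b; non-recursive: id
Introduce E': E -> idE', E' -> :nE' | /bE' | ε


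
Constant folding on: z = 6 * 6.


6 * 6 = 36 at compile time
Optimized: z = 36


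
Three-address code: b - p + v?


Break into single-operator statements:
t1 = b - p
t2 = t1 + v


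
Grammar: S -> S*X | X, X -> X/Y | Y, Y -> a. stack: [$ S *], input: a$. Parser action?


no handle ('S*' is not any RHS); shift 'a'
Action: shift


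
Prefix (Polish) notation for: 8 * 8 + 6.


left-to-right (same/higher precedence on left): tree is (+ (* 8 8) 6)
Prefix: + * 8 8 6


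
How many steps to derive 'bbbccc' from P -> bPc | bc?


Derivation: P => bPc => bbPcc => bbbccc
Steps: 3


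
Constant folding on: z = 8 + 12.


8 + 12 = 20 at compile time
Optimized: z = 20


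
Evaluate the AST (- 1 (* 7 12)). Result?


Evaluate inner: (* 7 12) = 84
Evaluate root: (- 1 84) = -83
Result: -83


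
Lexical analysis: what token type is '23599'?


Pattern: digits only
Type: INTEGER_LITERAL


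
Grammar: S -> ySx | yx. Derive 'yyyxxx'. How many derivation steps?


Derivation: S => ySx => yySxx => yyyxxx
Steps: 3


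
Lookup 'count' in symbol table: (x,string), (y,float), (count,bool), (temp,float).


Lookup 'count' → type bool


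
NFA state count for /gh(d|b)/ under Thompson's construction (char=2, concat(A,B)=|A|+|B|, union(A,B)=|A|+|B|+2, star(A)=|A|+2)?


Syntax tree has 4 char leaf(s), 1 union(s), 0 star(s)
chars contribute 4×2 = 8; each union adds +2; each star adds +2
Total: 8 + 2 + 0 = 10 states
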